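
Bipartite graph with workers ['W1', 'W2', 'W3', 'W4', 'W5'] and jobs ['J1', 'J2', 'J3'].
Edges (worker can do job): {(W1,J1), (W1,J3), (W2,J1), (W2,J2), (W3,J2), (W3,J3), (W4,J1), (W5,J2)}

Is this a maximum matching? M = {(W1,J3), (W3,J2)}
No, size 2 is not maximum

Proposed matching has size 2.
Maximum matching size for this graph: 3.

This is NOT maximum - can be improved to size 3.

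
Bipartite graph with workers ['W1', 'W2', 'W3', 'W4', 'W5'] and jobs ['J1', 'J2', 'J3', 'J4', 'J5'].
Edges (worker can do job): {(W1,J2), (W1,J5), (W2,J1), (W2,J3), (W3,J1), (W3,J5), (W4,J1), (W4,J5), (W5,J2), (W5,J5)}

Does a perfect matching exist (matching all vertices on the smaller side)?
No, maximum matching has size 4 < 5

Maximum matching has size 4, need 5 for perfect matching.
Unmatched workers: ['W1']
Unmatched jobs: ['J4']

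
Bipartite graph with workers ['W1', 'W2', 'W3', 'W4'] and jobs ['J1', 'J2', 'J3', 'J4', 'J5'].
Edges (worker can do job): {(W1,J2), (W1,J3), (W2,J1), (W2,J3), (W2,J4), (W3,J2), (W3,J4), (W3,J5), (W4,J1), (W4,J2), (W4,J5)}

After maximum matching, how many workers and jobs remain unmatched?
Unmatched: 0 workers, 1 jobs

Maximum matching size: 4
Workers: 4 total, 4 matched, 0 unmatched
Jobs: 5 total, 4 matched, 1 unmatched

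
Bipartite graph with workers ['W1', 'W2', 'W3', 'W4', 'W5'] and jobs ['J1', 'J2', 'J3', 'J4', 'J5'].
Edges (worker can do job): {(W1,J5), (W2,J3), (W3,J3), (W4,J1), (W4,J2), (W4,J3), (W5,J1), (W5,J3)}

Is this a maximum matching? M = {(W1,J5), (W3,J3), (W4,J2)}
No, size 3 is not maximum

Proposed matching has size 3.
Maximum matching size for this graph: 4.

This is NOT maximum - can be improved to size 4.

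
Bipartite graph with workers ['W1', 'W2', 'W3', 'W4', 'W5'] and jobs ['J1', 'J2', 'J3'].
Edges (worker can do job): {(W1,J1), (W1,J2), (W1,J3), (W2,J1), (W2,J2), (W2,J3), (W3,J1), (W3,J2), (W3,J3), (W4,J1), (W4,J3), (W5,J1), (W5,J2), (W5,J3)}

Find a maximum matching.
Matching: {(W3,J2), (W4,J3), (W5,J1)}

Maximum matching (size 3):
  W3 → J2
  W4 → J3
  W5 → J1

Each worker is assigned to at most one job, and each job to at most one worker.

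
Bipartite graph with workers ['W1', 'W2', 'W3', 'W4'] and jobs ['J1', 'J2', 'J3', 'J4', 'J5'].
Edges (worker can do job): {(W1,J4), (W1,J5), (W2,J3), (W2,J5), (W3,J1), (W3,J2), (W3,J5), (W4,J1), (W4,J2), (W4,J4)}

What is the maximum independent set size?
Maximum independent set = 5

By König's theorem:
- Min vertex cover = Max matching = 4
- Max independent set = Total vertices - Min vertex cover
- Max independent set = 9 - 4 = 5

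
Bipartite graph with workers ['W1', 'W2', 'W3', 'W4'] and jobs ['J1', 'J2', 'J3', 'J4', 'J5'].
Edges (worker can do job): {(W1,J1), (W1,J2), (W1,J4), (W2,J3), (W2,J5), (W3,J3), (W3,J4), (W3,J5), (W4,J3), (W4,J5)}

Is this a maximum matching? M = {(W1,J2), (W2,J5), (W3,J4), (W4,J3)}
Yes, size 4 is maximum

Proposed matching has size 4.
Maximum matching size for this graph: 4.

This is a maximum matching.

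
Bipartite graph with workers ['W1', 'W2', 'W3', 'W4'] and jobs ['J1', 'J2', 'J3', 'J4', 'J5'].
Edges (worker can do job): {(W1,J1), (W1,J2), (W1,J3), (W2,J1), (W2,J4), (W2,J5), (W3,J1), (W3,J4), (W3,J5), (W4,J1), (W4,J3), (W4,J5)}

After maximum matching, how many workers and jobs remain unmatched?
Unmatched: 0 workers, 1 jobs

Maximum matching size: 4
Workers: 4 total, 4 matched, 0 unmatched
Jobs: 5 total, 4 matched, 1 unmatched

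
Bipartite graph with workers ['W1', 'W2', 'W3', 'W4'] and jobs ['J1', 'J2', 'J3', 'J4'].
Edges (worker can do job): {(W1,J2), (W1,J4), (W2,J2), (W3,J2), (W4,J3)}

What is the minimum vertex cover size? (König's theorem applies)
Minimum vertex cover size = 3

By König's theorem: in bipartite graphs,
min vertex cover = max matching = 3

Maximum matching has size 3, so minimum vertex cover also has size 3.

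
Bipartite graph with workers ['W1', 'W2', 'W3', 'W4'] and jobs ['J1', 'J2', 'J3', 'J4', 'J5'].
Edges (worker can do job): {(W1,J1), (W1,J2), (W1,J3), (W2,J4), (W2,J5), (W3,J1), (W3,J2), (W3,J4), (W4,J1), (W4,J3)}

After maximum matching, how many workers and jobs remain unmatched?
Unmatched: 0 workers, 1 jobs

Maximum matching size: 4
Workers: 4 total, 4 matched, 0 unmatched
Jobs: 5 total, 4 matched, 1 unmatched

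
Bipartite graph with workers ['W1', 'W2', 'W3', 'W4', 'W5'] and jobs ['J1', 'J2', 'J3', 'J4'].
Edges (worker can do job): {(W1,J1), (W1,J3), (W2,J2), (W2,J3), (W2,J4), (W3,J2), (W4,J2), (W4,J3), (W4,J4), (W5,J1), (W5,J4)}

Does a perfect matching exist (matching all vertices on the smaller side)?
Yes, perfect matching exists (size 4)

Perfect matching: {(W1,J1), (W3,J2), (W4,J3), (W5,J4)}
All 4 vertices on the smaller side are matched.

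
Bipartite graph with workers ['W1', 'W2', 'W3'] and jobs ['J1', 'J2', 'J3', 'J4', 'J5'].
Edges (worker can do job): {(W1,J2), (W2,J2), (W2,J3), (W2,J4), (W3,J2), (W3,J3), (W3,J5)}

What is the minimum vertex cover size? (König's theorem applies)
Minimum vertex cover size = 3

By König's theorem: in bipartite graphs,
min vertex cover = max matching = 3

Maximum matching has size 3, so minimum vertex cover also has size 3.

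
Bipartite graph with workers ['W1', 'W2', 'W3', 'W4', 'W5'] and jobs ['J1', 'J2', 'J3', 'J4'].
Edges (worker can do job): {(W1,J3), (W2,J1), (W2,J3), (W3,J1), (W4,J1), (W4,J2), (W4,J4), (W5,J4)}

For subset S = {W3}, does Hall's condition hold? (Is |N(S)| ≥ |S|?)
Yes: |N(S)| = 1, |S| = 1

Subset S = {W3}
Neighbors N(S) = {J1}

|N(S)| = 1, |S| = 1
Hall's condition: |N(S)| ≥ |S| is satisfied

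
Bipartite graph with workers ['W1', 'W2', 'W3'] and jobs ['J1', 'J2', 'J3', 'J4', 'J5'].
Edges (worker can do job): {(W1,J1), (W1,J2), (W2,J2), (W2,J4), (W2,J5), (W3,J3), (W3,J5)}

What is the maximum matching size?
Maximum matching size = 3

Maximum matching: {(W1,J2), (W2,J4), (W3,J5)}
Size: 3

This assigns 3 workers to 3 distinct jobs.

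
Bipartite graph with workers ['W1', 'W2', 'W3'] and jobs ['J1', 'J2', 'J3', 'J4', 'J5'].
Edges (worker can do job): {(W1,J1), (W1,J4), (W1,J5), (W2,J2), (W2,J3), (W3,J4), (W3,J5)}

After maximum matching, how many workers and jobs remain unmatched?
Unmatched: 0 workers, 2 jobs

Maximum matching size: 3
Workers: 3 total, 3 matched, 0 unmatched
Jobs: 5 total, 3 matched, 2 unmatched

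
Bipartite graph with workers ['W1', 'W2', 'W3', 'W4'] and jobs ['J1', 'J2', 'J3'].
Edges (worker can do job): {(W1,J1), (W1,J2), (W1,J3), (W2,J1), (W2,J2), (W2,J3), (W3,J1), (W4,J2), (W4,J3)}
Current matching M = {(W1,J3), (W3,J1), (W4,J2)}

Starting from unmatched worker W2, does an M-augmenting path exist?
No augmenting path from W2

Alternating search from W2 reaches jobs: {J1, J2, J3}.
Every reachable job is already matched in M, and following those matched edges back to workers exposes no further unvisited jobs.
No M-augmenting path from W2 exists.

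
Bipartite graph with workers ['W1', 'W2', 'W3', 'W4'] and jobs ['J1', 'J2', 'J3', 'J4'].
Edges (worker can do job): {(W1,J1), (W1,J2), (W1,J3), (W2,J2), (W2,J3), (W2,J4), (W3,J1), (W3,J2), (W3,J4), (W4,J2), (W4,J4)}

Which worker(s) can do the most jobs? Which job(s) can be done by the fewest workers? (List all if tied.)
Most versatile: W1, W2, W3 (3 jobs); Least covered: J1, J3 (2 workers)

Worker degrees (jobs they can do): W1:3, W2:3, W3:3, W4:2
Job degrees (workers who can do it): J1:2, J2:4, J3:2, J4:3

Maximum worker degree is 3, achieved by: W1, W2, W3
Minimum job degree is 2, achieved by: J1, J3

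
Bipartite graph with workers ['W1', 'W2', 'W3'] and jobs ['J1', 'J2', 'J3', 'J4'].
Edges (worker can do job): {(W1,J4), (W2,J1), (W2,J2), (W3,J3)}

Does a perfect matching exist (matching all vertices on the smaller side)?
Yes, perfect matching exists (size 3)

Perfect matching: {(W1,J4), (W2,J2), (W3,J3)}
All 3 vertices on the smaller side are matched.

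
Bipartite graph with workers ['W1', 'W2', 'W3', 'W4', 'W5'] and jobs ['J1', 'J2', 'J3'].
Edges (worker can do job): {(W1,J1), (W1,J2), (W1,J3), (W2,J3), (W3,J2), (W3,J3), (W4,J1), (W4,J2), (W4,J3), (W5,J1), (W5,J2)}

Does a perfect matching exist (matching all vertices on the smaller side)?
Yes, perfect matching exists (size 3)

Perfect matching: {(W3,J2), (W4,J3), (W5,J1)}
All 3 vertices on the smaller side are matched.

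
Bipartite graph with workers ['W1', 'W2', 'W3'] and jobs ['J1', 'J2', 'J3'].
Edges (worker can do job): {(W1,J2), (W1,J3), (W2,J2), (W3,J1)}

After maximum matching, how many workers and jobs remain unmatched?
Unmatched: 0 workers, 0 jobs

Maximum matching size: 3
Workers: 3 total, 3 matched, 0 unmatched
Jobs: 3 total, 3 matched, 0 unmatched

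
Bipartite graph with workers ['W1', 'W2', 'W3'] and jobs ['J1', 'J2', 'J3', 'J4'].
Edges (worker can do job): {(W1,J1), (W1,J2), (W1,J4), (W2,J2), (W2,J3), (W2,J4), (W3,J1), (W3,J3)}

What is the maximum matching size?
Maximum matching size = 3

Maximum matching: {(W1,J4), (W2,J3), (W3,J1)}
Size: 3

This assigns 3 workers to 3 distinct jobs.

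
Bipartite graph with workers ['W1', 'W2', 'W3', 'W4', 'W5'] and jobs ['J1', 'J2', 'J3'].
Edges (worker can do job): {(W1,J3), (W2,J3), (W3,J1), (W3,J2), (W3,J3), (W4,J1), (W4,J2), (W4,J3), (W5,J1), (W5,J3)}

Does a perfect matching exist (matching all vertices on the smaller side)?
Yes, perfect matching exists (size 3)

Perfect matching: {(W3,J2), (W4,J1), (W5,J3)}
All 3 vertices on the smaller side are matched.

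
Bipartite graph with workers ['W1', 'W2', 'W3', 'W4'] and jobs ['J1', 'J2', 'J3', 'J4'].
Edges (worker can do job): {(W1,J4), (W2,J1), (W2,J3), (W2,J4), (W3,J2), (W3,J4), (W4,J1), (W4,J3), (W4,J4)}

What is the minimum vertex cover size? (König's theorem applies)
Minimum vertex cover size = 4

By König's theorem: in bipartite graphs,
min vertex cover = max matching = 4

Maximum matching has size 4, so minimum vertex cover also has size 4.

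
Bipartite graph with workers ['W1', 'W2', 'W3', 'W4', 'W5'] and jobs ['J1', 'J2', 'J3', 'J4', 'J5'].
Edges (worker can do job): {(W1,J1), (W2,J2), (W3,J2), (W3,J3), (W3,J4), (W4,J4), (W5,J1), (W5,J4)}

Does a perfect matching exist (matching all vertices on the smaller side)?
No, maximum matching has size 4 < 5

Maximum matching has size 4, need 5 for perfect matching.
Unmatched workers: ['W1']
Unmatched jobs: ['J5']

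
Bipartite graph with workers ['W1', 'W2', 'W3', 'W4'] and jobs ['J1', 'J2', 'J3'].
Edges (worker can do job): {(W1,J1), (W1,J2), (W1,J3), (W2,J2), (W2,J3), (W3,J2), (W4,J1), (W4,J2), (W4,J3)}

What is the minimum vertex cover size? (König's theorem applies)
Minimum vertex cover size = 3

By König's theorem: in bipartite graphs,
min vertex cover = max matching = 3

Maximum matching has size 3, so minimum vertex cover also has size 3.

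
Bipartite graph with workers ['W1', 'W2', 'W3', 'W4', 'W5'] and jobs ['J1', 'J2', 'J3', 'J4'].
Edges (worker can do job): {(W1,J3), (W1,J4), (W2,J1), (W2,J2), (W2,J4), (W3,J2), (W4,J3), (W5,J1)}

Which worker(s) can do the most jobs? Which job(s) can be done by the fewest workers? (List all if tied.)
Most versatile: W2 (3 jobs); Least covered: J1, J2, J3, J4 (2 workers)

Worker degrees (jobs they can do): W1:2, W2:3, W3:1, W4:1, W5:1
Job degrees (workers who can do it): J1:2, J2:2, J3:2, J4:2

Maximum worker degree is 3, achieved by: W2
Minimum job degree is 2, achieved by: J1, J2, J3, J4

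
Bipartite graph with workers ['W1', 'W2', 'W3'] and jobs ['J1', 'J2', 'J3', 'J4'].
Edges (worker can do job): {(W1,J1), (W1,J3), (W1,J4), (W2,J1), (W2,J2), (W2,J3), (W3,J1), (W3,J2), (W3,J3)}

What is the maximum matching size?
Maximum matching size = 3

Maximum matching: {(W1,J1), (W2,J2), (W3,J3)}
Size: 3

This assigns 3 workers to 3 distinct jobs.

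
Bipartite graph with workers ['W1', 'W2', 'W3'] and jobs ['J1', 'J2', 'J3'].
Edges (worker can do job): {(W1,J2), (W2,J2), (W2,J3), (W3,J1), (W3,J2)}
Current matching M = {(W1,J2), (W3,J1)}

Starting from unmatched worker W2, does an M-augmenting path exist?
Yes: W2 → J3

An M-augmenting path alternates non-matching / matching edges, starting and ending at unmatched vertices.
Path: W2 → J3
(J3 is unmatched in M, so the path is augmenting.)
Flipping edges along this path would increase |M| from 2 to 3.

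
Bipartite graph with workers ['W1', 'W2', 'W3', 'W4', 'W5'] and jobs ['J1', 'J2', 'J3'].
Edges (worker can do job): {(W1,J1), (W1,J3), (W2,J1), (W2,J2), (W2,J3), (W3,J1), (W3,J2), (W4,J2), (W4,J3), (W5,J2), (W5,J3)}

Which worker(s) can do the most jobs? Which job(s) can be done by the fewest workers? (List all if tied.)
Most versatile: W2 (3 jobs); Least covered: J1 (3 workers)

Worker degrees (jobs they can do): W1:2, W2:3, W3:2, W4:2, W5:2
Job degrees (workers who can do it): J1:3, J2:4, J3:4

Maximum worker degree is 3, achieved by: W2
Minimum job degree is 3, achieved by: J1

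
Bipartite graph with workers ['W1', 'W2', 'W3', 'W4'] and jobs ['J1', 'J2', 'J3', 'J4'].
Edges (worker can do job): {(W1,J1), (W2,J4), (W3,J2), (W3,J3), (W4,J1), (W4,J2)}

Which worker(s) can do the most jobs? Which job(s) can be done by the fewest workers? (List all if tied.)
Most versatile: W3, W4 (2 jobs); Least covered: J3, J4 (1 workers)

Worker degrees (jobs they can do): W1:1, W2:1, W3:2, W4:2
Job degrees (workers who can do it): J1:2, J2:2, J3:1, J4:1

Maximum worker degree is 2, achieved by: W3, W4
Minimum job degree is 1, achieved by: J3, J4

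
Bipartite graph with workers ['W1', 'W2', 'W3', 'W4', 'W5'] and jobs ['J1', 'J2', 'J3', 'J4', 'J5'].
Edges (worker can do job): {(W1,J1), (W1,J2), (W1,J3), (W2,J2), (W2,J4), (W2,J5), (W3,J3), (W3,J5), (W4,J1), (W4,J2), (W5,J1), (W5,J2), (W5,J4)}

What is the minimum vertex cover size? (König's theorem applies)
Minimum vertex cover size = 5

By König's theorem: in bipartite graphs,
min vertex cover = max matching = 5

Maximum matching has size 5, so minimum vertex cover also has size 5.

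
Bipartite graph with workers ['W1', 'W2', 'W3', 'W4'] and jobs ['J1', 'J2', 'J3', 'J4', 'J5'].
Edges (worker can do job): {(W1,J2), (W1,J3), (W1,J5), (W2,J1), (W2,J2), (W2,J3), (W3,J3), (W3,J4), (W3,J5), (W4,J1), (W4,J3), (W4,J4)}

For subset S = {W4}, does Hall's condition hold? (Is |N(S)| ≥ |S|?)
Yes: |N(S)| = 3, |S| = 1

Subset S = {W4}
Neighbors N(S) = {J1, J3, J4}

|N(S)| = 3, |S| = 1
Hall's condition: |N(S)| ≥ |S| is satisfied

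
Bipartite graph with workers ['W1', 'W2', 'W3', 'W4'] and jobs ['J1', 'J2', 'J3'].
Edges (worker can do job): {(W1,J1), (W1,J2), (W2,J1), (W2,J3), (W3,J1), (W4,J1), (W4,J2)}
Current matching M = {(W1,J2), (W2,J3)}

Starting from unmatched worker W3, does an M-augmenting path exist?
Yes: W3 → J1

An M-augmenting path alternates non-matching / matching edges, starting and ending at unmatched vertices.
Path: W3 → J1
(J1 is unmatched in M, so the path is augmenting.)
Flipping edges along this path would increase |M| from 2 to 3.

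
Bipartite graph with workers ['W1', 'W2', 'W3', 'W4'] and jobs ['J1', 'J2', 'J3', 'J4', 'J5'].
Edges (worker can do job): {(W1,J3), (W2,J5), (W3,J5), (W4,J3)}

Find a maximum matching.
Matching: {(W3,J5), (W4,J3)}

Maximum matching (size 2):
  W3 → J5
  W4 → J3

Each worker is assigned to at most one job, and each job to at most one worker.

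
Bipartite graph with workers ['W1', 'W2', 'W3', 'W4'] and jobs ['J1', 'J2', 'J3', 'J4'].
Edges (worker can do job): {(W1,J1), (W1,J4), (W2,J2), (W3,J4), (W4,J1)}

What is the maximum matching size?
Maximum matching size = 3

Maximum matching: {(W2,J2), (W3,J4), (W4,J1)}
Size: 3

This assigns 3 workers to 3 distinct jobs.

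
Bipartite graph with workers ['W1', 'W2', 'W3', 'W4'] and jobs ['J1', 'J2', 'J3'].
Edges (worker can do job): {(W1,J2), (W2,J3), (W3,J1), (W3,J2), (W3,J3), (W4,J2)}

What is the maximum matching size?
Maximum matching size = 3

Maximum matching: {(W2,J3), (W3,J1), (W4,J2)}
Size: 3

This assigns 3 workers to 3 distinct jobs.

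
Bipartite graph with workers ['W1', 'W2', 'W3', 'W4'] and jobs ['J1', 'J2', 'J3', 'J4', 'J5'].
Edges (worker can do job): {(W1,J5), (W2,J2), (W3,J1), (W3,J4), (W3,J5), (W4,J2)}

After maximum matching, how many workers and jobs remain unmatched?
Unmatched: 1 workers, 2 jobs

Maximum matching size: 3
Workers: 4 total, 3 matched, 1 unmatched
Jobs: 5 total, 3 matched, 2 unmatched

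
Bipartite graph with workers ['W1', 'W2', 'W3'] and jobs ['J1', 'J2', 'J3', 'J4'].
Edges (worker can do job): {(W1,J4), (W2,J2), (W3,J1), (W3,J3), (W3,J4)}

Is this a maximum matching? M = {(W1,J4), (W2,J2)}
No, size 2 is not maximum

Proposed matching has size 2.
Maximum matching size for this graph: 3.

This is NOT maximum - can be improved to size 3.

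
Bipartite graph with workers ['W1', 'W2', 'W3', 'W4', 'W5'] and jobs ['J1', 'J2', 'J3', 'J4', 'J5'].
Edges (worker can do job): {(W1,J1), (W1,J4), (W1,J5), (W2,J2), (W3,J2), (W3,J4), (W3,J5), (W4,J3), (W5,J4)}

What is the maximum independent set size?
Maximum independent set = 5

By König's theorem:
- Min vertex cover = Max matching = 5
- Max independent set = Total vertices - Min vertex cover
- Max independent set = 10 - 5 = 5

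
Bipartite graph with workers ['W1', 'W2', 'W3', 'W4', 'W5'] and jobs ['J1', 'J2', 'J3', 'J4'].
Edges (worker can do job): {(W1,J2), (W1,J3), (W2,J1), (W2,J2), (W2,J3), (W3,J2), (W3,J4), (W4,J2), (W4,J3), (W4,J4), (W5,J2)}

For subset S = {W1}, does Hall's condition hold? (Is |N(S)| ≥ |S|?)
Yes: |N(S)| = 2, |S| = 1

Subset S = {W1}
Neighbors N(S) = {J2, J3}

|N(S)| = 2, |S| = 1
Hall's condition: |N(S)| ≥ |S| is satisfied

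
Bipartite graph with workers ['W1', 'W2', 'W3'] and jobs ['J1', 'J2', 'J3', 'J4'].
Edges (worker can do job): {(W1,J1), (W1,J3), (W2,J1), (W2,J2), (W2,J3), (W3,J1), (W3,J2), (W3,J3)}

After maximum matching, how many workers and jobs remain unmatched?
Unmatched: 0 workers, 1 jobs

Maximum matching size: 3
Workers: 3 total, 3 matched, 0 unmatched
Jobs: 4 total, 3 matched, 1 unmatched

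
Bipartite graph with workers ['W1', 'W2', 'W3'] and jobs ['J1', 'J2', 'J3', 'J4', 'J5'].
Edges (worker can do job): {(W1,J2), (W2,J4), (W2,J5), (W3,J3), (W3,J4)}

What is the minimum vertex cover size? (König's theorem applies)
Minimum vertex cover size = 3

By König's theorem: in bipartite graphs,
min vertex cover = max matching = 3

Maximum matching has size 3, so minimum vertex cover also has size 3.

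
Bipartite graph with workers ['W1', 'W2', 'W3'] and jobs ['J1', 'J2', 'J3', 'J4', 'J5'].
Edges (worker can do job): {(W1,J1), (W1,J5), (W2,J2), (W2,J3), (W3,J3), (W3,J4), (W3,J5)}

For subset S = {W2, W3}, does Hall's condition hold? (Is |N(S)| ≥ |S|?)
Yes: |N(S)| = 4, |S| = 2

Subset S = {W2, W3}
Neighbors N(S) = {J2, J3, J4, J5}

|N(S)| = 4, |S| = 2
Hall's condition: |N(S)| ≥ |S| is satisfied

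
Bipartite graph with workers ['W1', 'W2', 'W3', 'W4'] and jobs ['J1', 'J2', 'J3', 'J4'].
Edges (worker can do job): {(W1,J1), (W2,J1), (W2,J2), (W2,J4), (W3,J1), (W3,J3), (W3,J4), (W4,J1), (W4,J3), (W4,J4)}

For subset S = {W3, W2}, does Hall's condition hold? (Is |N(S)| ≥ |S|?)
Yes: |N(S)| = 4, |S| = 2

Subset S = {W3, W2}
Neighbors N(S) = {J1, J2, J3, J4}

|N(S)| = 4, |S| = 2
Hall's condition: |N(S)| ≥ |S| is satisfied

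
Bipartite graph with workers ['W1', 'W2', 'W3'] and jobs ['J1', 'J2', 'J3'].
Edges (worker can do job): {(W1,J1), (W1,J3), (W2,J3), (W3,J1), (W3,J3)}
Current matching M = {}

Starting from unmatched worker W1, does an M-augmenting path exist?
Yes: W1 → J3

An M-augmenting path alternates non-matching / matching edges, starting and ending at unmatched vertices.
Path: W1 → J3
(J3 is unmatched in M, so the path is augmenting.)
Flipping edges along this path would increase |M| from 0 to 1.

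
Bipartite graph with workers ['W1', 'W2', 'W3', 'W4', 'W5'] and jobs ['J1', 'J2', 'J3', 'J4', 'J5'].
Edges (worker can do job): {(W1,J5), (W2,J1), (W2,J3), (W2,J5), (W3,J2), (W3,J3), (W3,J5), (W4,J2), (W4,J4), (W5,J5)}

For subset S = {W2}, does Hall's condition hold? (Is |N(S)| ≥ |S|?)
Yes: |N(S)| = 3, |S| = 1

Subset S = {W2}
Neighbors N(S) = {J1, J3, J5}

|N(S)| = 3, |S| = 1
Hall's condition: |N(S)| ≥ |S| is satisfied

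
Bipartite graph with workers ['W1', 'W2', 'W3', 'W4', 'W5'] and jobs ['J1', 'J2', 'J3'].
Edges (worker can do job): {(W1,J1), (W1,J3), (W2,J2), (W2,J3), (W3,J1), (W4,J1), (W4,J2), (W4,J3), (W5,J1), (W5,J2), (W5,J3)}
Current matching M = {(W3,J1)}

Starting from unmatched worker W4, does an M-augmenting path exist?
Yes: W4 → J3

An M-augmenting path alternates non-matching / matching edges, starting and ending at unmatched vertices.
Path: W4 → J3
(J3 is unmatched in M, so the path is augmenting.)
Flipping edges along this path would increase |M| from 1 to 2.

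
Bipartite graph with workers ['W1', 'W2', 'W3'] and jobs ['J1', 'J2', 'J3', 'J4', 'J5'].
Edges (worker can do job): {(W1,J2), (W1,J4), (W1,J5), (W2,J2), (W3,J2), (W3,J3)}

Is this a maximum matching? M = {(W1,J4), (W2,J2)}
No, size 2 is not maximum

Proposed matching has size 2.
Maximum matching size for this graph: 3.

This is NOT maximum - can be improved to size 3.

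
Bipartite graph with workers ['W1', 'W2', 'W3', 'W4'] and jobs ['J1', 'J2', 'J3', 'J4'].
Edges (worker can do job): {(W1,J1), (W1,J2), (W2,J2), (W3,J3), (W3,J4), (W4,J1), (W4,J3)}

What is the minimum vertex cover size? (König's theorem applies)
Minimum vertex cover size = 4

By König's theorem: in bipartite graphs,
min vertex cover = max matching = 4

Maximum matching has size 4, so minimum vertex cover also has size 4.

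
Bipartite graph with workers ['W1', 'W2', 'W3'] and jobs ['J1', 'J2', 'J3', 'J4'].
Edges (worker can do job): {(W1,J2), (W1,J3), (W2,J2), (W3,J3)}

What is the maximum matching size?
Maximum matching size = 2

Maximum matching: {(W1,J2), (W3,J3)}
Size: 2

This assigns 2 workers to 2 distinct jobs.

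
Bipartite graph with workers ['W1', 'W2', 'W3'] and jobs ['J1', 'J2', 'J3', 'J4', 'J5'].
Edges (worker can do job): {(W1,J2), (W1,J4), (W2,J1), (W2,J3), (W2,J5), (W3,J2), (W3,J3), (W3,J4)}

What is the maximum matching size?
Maximum matching size = 3

Maximum matching: {(W1,J4), (W2,J5), (W3,J2)}
Size: 3

This assigns 3 workers to 3 distinct jobs.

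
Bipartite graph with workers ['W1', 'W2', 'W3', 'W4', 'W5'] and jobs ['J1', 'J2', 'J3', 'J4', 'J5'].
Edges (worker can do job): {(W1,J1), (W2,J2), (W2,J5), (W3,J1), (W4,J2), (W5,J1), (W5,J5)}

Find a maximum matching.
Matching: {(W3,J1), (W4,J2), (W5,J5)}

Maximum matching (size 3):
  W3 → J1
  W4 → J2
  W5 → J5

Each worker is assigned to at most one job, and each job to at most one worker.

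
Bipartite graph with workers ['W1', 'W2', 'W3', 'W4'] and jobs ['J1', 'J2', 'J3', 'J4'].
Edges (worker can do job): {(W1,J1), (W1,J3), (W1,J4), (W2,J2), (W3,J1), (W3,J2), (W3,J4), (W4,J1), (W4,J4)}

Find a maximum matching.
Matching: {(W1,J3), (W2,J2), (W3,J1), (W4,J4)}

Maximum matching (size 4):
  W1 → J3
  W2 → J2
  W3 → J1
  W4 → J4

Each worker is assigned to at most one job, and each job to at most one worker.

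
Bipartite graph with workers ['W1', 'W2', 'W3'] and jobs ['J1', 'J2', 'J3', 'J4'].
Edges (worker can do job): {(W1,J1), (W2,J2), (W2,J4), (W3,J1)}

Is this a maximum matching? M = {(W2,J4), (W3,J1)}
Yes, size 2 is maximum

Proposed matching has size 2.
Maximum matching size for this graph: 2.

This is a maximum matching.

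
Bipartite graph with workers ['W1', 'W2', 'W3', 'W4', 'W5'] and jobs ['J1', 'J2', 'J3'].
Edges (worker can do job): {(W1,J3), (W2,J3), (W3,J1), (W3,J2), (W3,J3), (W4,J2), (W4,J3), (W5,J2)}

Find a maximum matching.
Matching: {(W3,J1), (W4,J3), (W5,J2)}

Maximum matching (size 3):
  W3 → J1
  W4 → J3
  W5 → J2

Each worker is assigned to at most one job, and each job to at most one worker.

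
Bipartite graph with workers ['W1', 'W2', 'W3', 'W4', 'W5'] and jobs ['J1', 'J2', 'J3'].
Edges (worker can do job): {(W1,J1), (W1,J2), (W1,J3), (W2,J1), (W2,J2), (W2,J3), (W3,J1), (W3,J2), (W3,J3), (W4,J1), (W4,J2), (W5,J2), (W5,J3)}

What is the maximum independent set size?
Maximum independent set = 5

By König's theorem:
- Min vertex cover = Max matching = 3
- Max independent set = Total vertices - Min vertex cover
- Max independent set = 8 - 3 = 5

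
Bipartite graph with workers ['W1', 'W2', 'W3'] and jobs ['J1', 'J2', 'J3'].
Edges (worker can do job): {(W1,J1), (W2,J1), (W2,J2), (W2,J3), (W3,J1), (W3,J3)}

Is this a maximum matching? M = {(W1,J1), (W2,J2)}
No, size 2 is not maximum

Proposed matching has size 2.
Maximum matching size for this graph: 3.

This is NOT maximum - can be improved to size 3.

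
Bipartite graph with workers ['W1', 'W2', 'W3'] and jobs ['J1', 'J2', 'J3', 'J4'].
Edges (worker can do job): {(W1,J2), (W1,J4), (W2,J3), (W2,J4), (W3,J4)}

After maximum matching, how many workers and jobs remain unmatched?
Unmatched: 0 workers, 1 jobs

Maximum matching size: 3
Workers: 3 total, 3 matched, 0 unmatched
Jobs: 4 total, 3 matched, 1 unmatched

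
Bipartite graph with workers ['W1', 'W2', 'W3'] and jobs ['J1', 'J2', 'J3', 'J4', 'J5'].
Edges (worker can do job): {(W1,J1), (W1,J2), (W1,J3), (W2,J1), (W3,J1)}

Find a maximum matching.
Matching: {(W1,J2), (W3,J1)}

Maximum matching (size 2):
  W1 → J2
  W3 → J1

Each worker is assigned to at most one job, and each job to at most one worker.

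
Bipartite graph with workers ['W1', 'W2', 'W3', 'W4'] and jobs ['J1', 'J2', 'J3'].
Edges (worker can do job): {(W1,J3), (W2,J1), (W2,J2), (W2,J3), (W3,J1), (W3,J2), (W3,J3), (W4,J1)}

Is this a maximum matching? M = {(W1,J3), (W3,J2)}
No, size 2 is not maximum

Proposed matching has size 2.
Maximum matching size for this graph: 3.

This is NOT maximum - can be improved to size 3.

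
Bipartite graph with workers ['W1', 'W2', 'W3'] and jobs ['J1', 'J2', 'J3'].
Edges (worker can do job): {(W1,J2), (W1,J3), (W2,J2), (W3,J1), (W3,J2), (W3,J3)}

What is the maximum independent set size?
Maximum independent set = 3

By König's theorem:
- Min vertex cover = Max matching = 3
- Max independent set = Total vertices - Min vertex cover
- Max independent set = 6 - 3 = 3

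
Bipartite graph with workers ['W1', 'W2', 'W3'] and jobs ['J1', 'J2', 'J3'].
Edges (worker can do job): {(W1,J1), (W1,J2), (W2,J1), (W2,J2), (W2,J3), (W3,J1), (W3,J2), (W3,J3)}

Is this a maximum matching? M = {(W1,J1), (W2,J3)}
No, size 2 is not maximum

Proposed matching has size 2.
Maximum matching size for this graph: 3.

This is NOT maximum - can be improved to size 3.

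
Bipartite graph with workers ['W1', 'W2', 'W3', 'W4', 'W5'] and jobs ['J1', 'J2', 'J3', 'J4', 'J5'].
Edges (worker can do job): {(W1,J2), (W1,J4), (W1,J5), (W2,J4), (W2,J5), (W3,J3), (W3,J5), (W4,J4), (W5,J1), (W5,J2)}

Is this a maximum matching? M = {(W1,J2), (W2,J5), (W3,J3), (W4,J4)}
No, size 4 is not maximum

Proposed matching has size 4.
Maximum matching size for this graph: 5.

This is NOT maximum - can be improved to size 5.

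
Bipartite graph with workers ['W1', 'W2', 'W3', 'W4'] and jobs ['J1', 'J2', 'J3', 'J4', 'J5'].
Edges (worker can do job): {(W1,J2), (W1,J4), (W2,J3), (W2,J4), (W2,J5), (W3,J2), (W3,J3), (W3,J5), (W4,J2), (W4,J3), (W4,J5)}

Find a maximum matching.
Matching: {(W1,J4), (W2,J3), (W3,J5), (W4,J2)}

Maximum matching (size 4):
  W1 → J4
  W2 → J3
  W3 → J5
  W4 → J2

Each worker is assigned to at most one job, and each job to at most one worker.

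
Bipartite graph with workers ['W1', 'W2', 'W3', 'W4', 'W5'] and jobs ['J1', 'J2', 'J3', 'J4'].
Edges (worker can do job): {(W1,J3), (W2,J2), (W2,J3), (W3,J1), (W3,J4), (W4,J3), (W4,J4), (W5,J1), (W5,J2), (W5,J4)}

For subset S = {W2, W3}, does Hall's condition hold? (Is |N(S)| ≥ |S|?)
Yes: |N(S)| = 4, |S| = 2

Subset S = {W2, W3}
Neighbors N(S) = {J1, J2, J3, J4}

|N(S)| = 4, |S| = 2
Hall's condition: |N(S)| ≥ |S| is satisfied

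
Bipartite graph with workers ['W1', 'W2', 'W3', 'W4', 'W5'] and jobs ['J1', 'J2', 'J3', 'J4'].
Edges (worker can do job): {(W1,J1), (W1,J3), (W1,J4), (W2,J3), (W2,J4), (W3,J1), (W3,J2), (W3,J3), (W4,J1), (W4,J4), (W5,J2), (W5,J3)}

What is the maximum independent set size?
Maximum independent set = 5

By König's theorem:
- Min vertex cover = Max matching = 4
- Max independent set = Total vertices - Min vertex cover
- Max independent set = 9 - 4 = 5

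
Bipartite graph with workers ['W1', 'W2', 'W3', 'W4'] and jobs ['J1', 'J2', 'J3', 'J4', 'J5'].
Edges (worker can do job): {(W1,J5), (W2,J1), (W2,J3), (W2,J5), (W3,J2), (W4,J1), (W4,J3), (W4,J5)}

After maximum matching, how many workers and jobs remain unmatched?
Unmatched: 0 workers, 1 jobs

Maximum matching size: 4
Workers: 4 total, 4 matched, 0 unmatched
Jobs: 5 total, 4 matched, 1 unmatched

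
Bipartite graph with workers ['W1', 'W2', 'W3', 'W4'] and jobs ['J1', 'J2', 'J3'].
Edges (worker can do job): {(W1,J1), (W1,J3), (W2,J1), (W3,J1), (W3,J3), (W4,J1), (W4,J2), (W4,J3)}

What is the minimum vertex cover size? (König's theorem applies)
Minimum vertex cover size = 3

By König's theorem: in bipartite graphs,
min vertex cover = max matching = 3

Maximum matching has size 3, so minimum vertex cover also has size 3.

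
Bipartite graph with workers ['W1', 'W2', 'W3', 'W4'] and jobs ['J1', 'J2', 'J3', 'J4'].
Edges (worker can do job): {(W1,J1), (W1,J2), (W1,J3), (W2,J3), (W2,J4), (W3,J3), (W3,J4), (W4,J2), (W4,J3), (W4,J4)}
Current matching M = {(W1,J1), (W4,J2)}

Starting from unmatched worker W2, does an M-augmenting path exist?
Yes: W2 → J3

An M-augmenting path alternates non-matching / matching edges, starting and ending at unmatched vertices.
Path: W2 → J3
(J3 is unmatched in M, so the path is augmenting.)
Flipping edges along this path would increase |M| from 2 to 3.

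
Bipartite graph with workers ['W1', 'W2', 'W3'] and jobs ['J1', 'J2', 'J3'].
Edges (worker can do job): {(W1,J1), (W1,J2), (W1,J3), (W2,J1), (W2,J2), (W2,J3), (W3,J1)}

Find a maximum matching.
Matching: {(W1,J3), (W2,J2), (W3,J1)}

Maximum matching (size 3):
  W1 → J3
  W2 → J2
  W3 → J1

Each worker is assigned to at most one job, and each job to at most one worker.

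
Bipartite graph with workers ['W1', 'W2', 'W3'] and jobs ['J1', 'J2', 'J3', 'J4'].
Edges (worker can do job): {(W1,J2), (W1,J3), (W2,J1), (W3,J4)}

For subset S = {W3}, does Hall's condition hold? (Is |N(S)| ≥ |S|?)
Yes: |N(S)| = 1, |S| = 1

Subset S = {W3}
Neighbors N(S) = {J4}

|N(S)| = 1, |S| = 1
Hall's condition: |N(S)| ≥ |S| is satisfied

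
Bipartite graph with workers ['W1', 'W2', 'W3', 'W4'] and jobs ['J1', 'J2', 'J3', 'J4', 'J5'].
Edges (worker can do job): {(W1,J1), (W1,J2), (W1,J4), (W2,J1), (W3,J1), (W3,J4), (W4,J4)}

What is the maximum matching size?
Maximum matching size = 3

Maximum matching: {(W1,J2), (W3,J1), (W4,J4)}
Size: 3

This assigns 3 workers to 3 distinct jobs.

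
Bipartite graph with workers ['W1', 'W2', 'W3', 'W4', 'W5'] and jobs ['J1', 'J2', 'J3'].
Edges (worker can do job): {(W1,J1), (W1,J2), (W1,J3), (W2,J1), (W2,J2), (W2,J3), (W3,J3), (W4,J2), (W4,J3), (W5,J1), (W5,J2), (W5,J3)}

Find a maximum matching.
Matching: {(W3,J3), (W4,J2), (W5,J1)}

Maximum matching (size 3):
  W3 → J3
  W4 → J2
  W5 → J1

Each worker is assigned to at most one job, and each job to at most one worker.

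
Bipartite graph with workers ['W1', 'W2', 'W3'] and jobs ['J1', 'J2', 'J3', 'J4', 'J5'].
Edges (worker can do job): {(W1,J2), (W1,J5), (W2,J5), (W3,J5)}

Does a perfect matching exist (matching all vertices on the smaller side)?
No, maximum matching has size 2 < 3

Maximum matching has size 2, need 3 for perfect matching.
Unmatched workers: ['W2']
Unmatched jobs: ['J3', 'J1', 'J4']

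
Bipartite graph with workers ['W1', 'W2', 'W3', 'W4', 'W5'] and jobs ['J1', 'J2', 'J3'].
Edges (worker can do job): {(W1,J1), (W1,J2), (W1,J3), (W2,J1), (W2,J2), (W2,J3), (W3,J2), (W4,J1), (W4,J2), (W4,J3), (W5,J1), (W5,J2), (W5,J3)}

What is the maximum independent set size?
Maximum independent set = 5

By König's theorem:
- Min vertex cover = Max matching = 3
- Max independent set = Total vertices - Min vertex cover
- Max independent set = 8 - 3 = 5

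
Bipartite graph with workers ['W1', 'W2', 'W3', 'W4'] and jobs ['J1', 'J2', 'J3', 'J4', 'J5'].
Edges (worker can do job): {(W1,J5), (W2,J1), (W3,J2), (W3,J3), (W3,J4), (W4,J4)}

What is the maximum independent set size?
Maximum independent set = 5

By König's theorem:
- Min vertex cover = Max matching = 4
- Max independent set = Total vertices - Min vertex cover
- Max independent set = 9 - 4 = 5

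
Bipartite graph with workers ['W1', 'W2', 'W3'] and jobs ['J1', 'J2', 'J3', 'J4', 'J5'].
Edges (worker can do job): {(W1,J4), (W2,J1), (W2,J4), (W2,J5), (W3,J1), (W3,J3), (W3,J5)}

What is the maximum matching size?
Maximum matching size = 3

Maximum matching: {(W1,J4), (W2,J5), (W3,J3)}
Size: 3

This assigns 3 workers to 3 distinct jobs.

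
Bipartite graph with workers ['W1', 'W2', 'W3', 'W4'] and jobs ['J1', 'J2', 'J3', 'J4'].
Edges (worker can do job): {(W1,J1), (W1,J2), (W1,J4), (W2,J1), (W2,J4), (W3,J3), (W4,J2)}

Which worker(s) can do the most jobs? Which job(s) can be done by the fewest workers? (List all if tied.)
Most versatile: W1 (3 jobs); Least covered: J3 (1 workers)

Worker degrees (jobs they can do): W1:3, W2:2, W3:1, W4:1
Job degrees (workers who can do it): J1:2, J2:2, J3:1, J4:2

Maximum worker degree is 3, achieved by: W1
Minimum job degree is 1, achieved by: J3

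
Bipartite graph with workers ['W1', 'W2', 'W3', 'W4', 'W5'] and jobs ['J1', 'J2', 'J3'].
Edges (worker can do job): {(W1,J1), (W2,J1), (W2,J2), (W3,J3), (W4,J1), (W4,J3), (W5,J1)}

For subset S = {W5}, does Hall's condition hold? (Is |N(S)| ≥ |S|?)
Yes: |N(S)| = 1, |S| = 1

Subset S = {W5}
Neighbors N(S) = {J1}

|N(S)| = 1, |S| = 1
Hall's condition: |N(S)| ≥ |S| is satisfied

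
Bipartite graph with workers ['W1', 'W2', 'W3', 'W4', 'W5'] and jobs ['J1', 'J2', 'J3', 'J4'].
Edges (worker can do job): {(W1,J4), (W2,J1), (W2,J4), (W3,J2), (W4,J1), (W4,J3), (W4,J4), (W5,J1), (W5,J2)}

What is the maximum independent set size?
Maximum independent set = 5

By König's theorem:
- Min vertex cover = Max matching = 4
- Max independent set = Total vertices - Min vertex cover
- Max independent set = 9 - 4 = 5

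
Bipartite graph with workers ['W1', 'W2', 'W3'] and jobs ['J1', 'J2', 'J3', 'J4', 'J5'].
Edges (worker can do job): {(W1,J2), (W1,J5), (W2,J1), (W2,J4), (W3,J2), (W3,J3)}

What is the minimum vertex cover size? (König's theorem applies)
Minimum vertex cover size = 3

By König's theorem: in bipartite graphs,
min vertex cover = max matching = 3

Maximum matching has size 3, so minimum vertex cover also has size 3.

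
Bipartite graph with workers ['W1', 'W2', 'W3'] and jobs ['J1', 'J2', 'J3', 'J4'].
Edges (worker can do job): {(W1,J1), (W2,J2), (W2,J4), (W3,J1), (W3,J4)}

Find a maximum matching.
Matching: {(W1,J1), (W2,J2), (W3,J4)}

Maximum matching (size 3):
  W1 → J1
  W2 → J2
  W3 → J4

Each worker is assigned to at most one job, and each job to at most one worker.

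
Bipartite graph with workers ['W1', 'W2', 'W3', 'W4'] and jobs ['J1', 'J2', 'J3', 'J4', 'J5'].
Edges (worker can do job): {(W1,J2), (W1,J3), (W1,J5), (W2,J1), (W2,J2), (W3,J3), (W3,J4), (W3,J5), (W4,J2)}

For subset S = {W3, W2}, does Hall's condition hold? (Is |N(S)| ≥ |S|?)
Yes: |N(S)| = 5, |S| = 2

Subset S = {W3, W2}
Neighbors N(S) = {J1, J2, J3, J4, J5}

|N(S)| = 5, |S| = 2
Hall's condition: |N(S)| ≥ |S| is satisfied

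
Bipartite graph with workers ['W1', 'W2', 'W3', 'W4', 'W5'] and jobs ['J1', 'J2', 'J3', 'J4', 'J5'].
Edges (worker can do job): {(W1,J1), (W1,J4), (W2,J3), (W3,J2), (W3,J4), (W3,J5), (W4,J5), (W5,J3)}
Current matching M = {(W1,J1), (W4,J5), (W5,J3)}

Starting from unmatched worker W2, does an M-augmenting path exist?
No augmenting path from W2

Alternating search from W2 reaches jobs: {J3}.
Every reachable job is already matched in M, and following those matched edges back to workers exposes no further unvisited jobs.
No M-augmenting path from W2 exists.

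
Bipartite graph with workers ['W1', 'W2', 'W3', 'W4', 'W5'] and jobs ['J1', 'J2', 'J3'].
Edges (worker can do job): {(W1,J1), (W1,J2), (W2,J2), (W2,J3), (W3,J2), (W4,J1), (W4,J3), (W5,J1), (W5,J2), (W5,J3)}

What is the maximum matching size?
Maximum matching size = 3

Maximum matching: {(W3,J2), (W4,J1), (W5,J3)}
Size: 3

This assigns 3 workers to 3 distinct jobs.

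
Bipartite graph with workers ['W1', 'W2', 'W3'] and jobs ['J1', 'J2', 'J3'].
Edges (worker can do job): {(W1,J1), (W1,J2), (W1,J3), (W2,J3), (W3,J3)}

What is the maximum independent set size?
Maximum independent set = 4

By König's theorem:
- Min vertex cover = Max matching = 2
- Max independent set = Total vertices - Min vertex cover
- Max independent set = 6 - 2 = 4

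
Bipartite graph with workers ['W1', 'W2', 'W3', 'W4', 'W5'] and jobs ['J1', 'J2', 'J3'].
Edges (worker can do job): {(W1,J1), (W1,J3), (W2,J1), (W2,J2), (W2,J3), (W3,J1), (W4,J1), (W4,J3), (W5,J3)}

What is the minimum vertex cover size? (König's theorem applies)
Minimum vertex cover size = 3

By König's theorem: in bipartite graphs,
min vertex cover = max matching = 3

Maximum matching has size 3, so minimum vertex cover also has size 3.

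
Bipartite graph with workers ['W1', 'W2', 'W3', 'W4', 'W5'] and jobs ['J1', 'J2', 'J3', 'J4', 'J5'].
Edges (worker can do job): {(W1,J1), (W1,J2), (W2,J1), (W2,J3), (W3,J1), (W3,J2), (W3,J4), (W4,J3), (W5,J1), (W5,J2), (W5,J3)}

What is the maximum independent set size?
Maximum independent set = 6

By König's theorem:
- Min vertex cover = Max matching = 4
- Max independent set = Total vertices - Min vertex cover
- Max independent set = 10 - 4 = 6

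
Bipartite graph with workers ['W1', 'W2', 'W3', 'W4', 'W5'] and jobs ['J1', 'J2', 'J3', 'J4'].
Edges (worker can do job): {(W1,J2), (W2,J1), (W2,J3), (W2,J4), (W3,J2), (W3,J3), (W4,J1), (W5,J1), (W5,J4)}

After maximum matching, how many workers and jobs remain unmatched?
Unmatched: 1 workers, 0 jobs

Maximum matching size: 4
Workers: 5 total, 4 matched, 1 unmatched
Jobs: 4 total, 4 matched, 0 unmatched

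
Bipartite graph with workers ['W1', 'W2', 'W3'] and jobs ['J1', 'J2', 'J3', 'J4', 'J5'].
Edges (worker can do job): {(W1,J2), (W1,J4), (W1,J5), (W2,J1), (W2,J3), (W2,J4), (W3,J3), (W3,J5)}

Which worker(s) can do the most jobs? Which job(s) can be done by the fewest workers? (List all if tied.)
Most versatile: W1, W2 (3 jobs); Least covered: J1, J2 (1 workers)

Worker degrees (jobs they can do): W1:3, W2:3, W3:2
Job degrees (workers who can do it): J1:1, J2:1, J3:2, J4:2, J5:2

Maximum worker degree is 3, achieved by: W1, W2
Minimum job degree is 1, achieved by: J1, J2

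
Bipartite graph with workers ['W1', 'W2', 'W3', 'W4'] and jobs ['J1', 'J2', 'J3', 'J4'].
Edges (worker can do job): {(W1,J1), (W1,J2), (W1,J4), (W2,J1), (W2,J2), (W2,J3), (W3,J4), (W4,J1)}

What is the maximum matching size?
Maximum matching size = 4

Maximum matching: {(W1,J2), (W2,J3), (W3,J4), (W4,J1)}
Size: 4

This assigns 4 workers to 4 distinct jobs.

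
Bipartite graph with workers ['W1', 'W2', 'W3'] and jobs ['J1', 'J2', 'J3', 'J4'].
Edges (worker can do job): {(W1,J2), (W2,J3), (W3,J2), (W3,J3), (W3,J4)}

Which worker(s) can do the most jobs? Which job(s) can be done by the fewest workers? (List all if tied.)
Most versatile: W3 (3 jobs); Least covered: J1 (0 workers)

Worker degrees (jobs they can do): W1:1, W2:1, W3:3
Job degrees (workers who can do it): J1:0, J2:2, J3:2, J4:1

Maximum worker degree is 3, achieved by: W3
Minimum job degree is 0, achieved by: J1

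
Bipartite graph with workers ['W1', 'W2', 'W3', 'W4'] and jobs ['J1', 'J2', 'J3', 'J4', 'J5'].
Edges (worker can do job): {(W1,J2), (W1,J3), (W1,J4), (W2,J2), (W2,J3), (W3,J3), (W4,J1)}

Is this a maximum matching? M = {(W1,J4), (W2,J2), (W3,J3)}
No, size 3 is not maximum

Proposed matching has size 3.
Maximum matching size for this graph: 4.

This is NOT maximum - can be improved to size 4.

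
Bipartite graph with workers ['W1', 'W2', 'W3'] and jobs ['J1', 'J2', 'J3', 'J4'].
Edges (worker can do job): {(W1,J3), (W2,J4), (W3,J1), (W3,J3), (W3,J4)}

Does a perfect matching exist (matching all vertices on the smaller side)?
Yes, perfect matching exists (size 3)

Perfect matching: {(W1,J3), (W2,J4), (W3,J1)}
All 3 vertices on the smaller side are matched.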